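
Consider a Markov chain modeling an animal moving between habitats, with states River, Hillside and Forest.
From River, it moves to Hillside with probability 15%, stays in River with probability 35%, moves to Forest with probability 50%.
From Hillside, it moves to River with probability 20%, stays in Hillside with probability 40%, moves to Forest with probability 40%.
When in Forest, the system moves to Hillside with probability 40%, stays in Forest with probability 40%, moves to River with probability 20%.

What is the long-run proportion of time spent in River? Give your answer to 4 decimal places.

Let the stationary distribution be π with π = πP and π_1 + π_2 + π_3 = 1.
π_1 = 0.35·π_1 + 0.2·π_2 + 0.2·π_3
π_2 = 0.15·π_1 + 0.4·π_2 + 0.4·π_3
Solving with the normalization constraint gives π = (0.2353, 0.3412, 0.4235).
So the stationary probability of River is 0.2353.

0.2353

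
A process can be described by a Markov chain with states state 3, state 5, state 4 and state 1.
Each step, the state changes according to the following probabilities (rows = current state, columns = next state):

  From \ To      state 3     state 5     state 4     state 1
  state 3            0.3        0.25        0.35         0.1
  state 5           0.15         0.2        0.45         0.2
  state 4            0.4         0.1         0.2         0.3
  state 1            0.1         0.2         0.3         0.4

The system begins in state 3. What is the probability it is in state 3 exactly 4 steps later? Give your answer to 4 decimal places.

0.2538

Propagate the distribution vector 4 steps from state 3.
After 0 steps: (1.0000, 0.0000, 0.0000, 0.0000)
After 1 step: (0.3000, 0.2500, 0.3500, 0.1000)
After 2 steps: (0.2775, 0.1800, 0.3175, 0.2250)
After 3 steps: (0.2598, 0.1821, 0.3091, 0.2490)
After 4 steps: (0.2538, 0.1821, 0.3094, 0.2547)
P(in state 3 after 4 steps) = 0.2538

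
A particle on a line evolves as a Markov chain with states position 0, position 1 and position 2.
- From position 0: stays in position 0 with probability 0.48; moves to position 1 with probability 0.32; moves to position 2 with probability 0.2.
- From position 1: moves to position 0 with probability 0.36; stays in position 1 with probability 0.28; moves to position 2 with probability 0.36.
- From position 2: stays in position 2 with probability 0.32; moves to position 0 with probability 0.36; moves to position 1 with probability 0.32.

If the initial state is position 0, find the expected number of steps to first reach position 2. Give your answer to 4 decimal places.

4.0123

Let t(s) be the expected number of steps to first reach position 2 from state s, with t(position 2) = 0. Conditioning on the first step:
t(position 0) = 1 + 0.48·t(position 0) + 0.32·t(position 1)
t(position 1) = 1 + 0.36·t(position 0) + 0.28·t(position 1)
Solving: t(position 0) = 4.0123, t(position 1) = 3.3951.
Expected steps from position 0 to position 2: 4.0123.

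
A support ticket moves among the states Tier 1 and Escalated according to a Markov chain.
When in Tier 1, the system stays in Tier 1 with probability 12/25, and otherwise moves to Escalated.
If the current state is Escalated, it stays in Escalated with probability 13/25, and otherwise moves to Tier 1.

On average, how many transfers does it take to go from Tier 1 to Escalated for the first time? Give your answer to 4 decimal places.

Let t(s) be the expected number of transfers to first reach Escalated from state s, with t(Escalated) = 0. Conditioning on the first transfer:
t(Tier 1) = 1 + 0.48·t(Tier 1)
Solving: t(Tier 1) = 1.9231.
Expected transfers from Tier 1 to Escalated: 1.9231.

1.9231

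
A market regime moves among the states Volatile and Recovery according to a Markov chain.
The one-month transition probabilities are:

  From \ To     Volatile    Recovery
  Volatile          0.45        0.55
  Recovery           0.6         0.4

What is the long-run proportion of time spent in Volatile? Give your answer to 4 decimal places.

Let the stationary distribution be π with π = πP and π_1 + π_2 = 1.
π_1 = 0.45·π_1 + 0.6·π_2
Solving with the normalization constraint gives π = (0.5217, 0.4783).
So the stationary probability of Volatile is 0.5217.

0.5217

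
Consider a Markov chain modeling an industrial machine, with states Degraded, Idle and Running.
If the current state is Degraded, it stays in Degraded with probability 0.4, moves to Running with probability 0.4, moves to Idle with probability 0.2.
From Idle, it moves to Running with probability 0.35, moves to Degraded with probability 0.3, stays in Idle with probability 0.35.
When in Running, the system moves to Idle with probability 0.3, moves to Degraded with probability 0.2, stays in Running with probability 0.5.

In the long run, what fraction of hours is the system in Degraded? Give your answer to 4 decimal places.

0.2857

Let the stationary distribution be π with π = πP and π_1 + π_2 + π_3 = 1.
π_1 = 0.4·π_1 + 0.3·π_2 + 0.2·π_3
π_2 = 0.2·π_1 + 0.35·π_2 + 0.3·π_3
Solving with the normalization constraint gives π = (0.2857, 0.2857, 0.4286).
So the stationary probability of Degraded is 0.2857.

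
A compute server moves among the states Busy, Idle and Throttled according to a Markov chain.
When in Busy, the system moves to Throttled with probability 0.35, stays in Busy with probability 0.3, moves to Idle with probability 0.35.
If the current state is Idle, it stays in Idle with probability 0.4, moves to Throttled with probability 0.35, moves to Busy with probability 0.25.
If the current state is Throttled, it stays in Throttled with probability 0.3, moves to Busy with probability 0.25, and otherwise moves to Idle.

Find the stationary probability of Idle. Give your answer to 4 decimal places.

0.4035

Let the stationary distribution be π with π = πP and π_1 + π_2 + π_3 = 1.
π_1 = 0.3·π_1 + 0.25·π_2 + 0.25·π_3
π_2 = 0.35·π_1 + 0.4·π_2 + 0.45·π_3
Solving with the normalization constraint gives π = (0.2632, 0.4035, 0.3333).
So the stationary probability of Idle is 0.4035.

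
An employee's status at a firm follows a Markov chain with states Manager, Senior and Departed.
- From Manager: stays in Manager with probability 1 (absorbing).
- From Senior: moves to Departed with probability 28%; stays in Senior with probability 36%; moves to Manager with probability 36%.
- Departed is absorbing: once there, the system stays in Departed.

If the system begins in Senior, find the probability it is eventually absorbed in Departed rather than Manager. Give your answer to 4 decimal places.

0.4375

Let h(s) be the probability of absorption at Departed starting from transient state s. Then h(Departed) = 1 and h(Manager) = 0. By first-step analysis:
h(Senior) = 0.36·0 + 0.36·h(Senior) + 0.28·1
Solving: h(Senior) = 0.4375.
Starting from Senior, the probability is 0.4375.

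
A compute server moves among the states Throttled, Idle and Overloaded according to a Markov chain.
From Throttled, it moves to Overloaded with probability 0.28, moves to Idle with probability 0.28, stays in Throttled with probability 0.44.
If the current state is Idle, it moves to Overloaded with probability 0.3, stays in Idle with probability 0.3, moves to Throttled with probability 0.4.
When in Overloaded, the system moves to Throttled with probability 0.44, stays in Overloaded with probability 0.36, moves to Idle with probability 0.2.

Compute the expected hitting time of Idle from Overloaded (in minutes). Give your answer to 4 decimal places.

Let t(s) be the expected number of minutes to first reach Idle from state s, with t(Idle) = 0. Conditioning on the first minute:
t(Throttled) = 1 + 0.44·t(Throttled) + 0.28·t(Overloaded)
t(Overloaded) = 1 + 0.44·t(Throttled) + 0.36·t(Overloaded)
Solving: t(Throttled) = 3.9116, t(Overloaded) = 4.2517.
Expected minutes from Overloaded to Idle: 4.2517.

4.2517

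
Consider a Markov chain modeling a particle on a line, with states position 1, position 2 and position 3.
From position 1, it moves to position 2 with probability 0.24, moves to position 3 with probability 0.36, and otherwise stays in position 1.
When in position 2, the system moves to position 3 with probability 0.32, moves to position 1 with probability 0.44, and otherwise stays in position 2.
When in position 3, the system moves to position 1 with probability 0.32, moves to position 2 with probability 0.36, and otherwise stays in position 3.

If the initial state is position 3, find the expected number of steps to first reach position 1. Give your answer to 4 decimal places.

Let t(s) be the expected number of steps to first reach position 1 from state s, with t(position 1) = 0. Conditioning on the first step:
t(position 2) = 1 + 0.24·t(position 2) + 0.32·t(position 3)
t(position 3) = 1 + 0.36·t(position 2) + 0.32·t(position 3)
Solving: t(position 2) = 2.4900, t(position 3) = 2.7888.
Expected steps from position 3 to position 1: 2.7888.

2.7888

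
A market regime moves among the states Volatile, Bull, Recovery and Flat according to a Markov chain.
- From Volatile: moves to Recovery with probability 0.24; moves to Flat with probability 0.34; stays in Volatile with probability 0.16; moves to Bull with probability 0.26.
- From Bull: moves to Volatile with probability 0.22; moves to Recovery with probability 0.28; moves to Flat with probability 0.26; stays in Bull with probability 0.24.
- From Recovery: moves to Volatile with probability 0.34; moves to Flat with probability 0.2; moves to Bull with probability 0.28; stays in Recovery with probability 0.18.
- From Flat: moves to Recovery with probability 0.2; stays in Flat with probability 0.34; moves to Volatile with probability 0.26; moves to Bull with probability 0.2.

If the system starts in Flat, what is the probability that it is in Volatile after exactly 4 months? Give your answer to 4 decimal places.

Propagate the distribution vector 4 months from Flat.
After 0 months: (0.0000, 0.0000, 0.0000, 1.0000)
After 1 month: (0.2600, 0.2000, 0.2000, 0.3400)
After 2 months: (0.2420, 0.2396, 0.2224, 0.2960)
After 3 months: (0.2440, 0.2419, 0.2244, 0.2897)
After 4 months: (0.2439, 0.2423, 0.2246, 0.2892)
P(in Volatile after 4 months) = 0.2439

0.2439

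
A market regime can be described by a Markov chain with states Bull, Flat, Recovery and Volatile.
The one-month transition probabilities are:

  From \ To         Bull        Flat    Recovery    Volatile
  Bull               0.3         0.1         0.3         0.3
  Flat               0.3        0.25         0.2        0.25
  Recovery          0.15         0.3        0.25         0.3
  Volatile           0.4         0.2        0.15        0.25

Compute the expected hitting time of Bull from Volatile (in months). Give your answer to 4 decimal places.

3.0102

Let t(s) be the expected number of months to first reach Bull from state s, with t(Bull) = 0. Conditioning on the first month:
t(Flat) = 1 + 0.25·t(Flat) + 0.2·t(Recovery) + 0.25·t(Volatile)
t(Recovery) = 1 + 0.3·t(Flat) + 0.25·t(Recovery) + 0.3·t(Volatile)
t(Volatile) = 1 + 0.2·t(Flat) + 0.15·t(Recovery) + 0.25·t(Volatile)
Solving: t(Flat) = 3.3732, t(Recovery) = 3.8867, t(Volatile) = 3.0102.
Expected months from Volatile to Bull: 3.0102.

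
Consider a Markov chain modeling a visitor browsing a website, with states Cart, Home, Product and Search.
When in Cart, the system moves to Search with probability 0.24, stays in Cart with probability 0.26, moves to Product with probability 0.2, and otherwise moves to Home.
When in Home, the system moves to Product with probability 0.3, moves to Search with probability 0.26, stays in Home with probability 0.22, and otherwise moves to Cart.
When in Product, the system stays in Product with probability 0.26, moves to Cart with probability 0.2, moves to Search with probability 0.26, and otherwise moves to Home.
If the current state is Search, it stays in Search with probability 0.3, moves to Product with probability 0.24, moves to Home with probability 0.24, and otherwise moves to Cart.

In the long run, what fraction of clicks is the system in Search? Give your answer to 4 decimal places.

0.2662

Let the stationary distribution be π with π = πP and π_1 + π_2 + π_3 + π_4 = 1.
π_1 = 0.26·π_1 + 0.22·π_2 + 0.2·π_3 + 0.22·π_4
π_2 = 0.3·π_1 + 0.22·π_2 + 0.28·π_3 + 0.24·π_4
π_3 = 0.2·π_1 + 0.3·π_2 + 0.26·π_3 + 0.24·π_4
Solving with the normalization constraint gives π = (0.2239, 0.2583, 0.2516, 0.2662).
So the stationary probability of Search is 0.2662.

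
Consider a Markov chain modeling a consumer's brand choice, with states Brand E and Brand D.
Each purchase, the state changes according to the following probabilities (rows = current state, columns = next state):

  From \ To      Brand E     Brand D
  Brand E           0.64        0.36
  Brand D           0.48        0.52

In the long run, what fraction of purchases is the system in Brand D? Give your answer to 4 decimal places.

0.4286

Let the stationary distribution be π with π = πP and π_1 + π_2 = 1.
π_1 = 0.64·π_1 + 0.48·π_2
Solving with the normalization constraint gives π = (0.5714, 0.4286).
So the stationary probability of Brand D is 0.4286.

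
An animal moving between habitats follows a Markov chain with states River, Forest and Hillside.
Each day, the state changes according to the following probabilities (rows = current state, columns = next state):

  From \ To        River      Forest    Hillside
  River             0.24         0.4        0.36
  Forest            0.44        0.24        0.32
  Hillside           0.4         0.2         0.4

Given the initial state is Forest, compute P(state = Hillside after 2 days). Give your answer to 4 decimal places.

Sum over the intermediate state after 1 day:
P = P(Forest→River)·P(River→Hillside) + P(Forest→Forest)·P(Forest→Hillside) + P(Forest→Hillside)·P(Hillside→Hillside)
  = 0.44×0.36 + 0.24×0.32 + 0.32×0.4
  = 0.1584 + 0.0768 + 0.1280 = 0.3632

0.3632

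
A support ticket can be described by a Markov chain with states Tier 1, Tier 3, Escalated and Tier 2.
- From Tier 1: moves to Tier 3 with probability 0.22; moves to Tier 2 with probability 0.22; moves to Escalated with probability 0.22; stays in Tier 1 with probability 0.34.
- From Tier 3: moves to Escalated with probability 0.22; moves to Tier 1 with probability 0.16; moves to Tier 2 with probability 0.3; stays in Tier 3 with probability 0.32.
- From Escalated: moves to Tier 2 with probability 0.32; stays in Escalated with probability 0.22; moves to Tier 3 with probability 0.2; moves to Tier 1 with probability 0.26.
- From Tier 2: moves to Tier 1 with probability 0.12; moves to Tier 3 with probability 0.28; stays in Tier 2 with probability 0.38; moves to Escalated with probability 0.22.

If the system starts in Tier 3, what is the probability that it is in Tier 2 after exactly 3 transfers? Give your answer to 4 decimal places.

Propagate the distribution vector 3 transfers from Tier 3.
After 0 transfers: (0.0000, 1.0000, 0.0000, 0.0000)
After 1 transfer: (0.1600, 0.3200, 0.2200, 0.3000)
After 2 transfers: (0.1988, 0.2656, 0.2200, 0.3156)
After 3 transfers: (0.2052, 0.2611, 0.2200, 0.3137)
P(in Tier 2 after 3 transfers) = 0.3137

0.3137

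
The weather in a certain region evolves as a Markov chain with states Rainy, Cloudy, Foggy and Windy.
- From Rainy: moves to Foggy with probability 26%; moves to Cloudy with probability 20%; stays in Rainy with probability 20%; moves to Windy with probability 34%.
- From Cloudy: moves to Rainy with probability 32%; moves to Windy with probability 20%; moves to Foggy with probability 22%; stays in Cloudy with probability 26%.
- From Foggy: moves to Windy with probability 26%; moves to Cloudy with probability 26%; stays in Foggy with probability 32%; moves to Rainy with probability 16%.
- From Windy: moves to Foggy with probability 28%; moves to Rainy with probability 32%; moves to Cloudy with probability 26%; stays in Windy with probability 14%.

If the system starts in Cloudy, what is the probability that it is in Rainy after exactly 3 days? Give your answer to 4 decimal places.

0.2477

Propagate the distribution vector 3 days from Cloudy.
After 0 days: (0.0000, 1.0000, 0.0000, 0.0000)
After 1 day: (0.3200, 0.2600, 0.2200, 0.2000)
After 2 days: (0.2464, 0.2408, 0.2668, 0.2460)
After 3 days: (0.2477, 0.2452, 0.2713, 0.2357)
P(in Rainy after 3 days) = 0.2477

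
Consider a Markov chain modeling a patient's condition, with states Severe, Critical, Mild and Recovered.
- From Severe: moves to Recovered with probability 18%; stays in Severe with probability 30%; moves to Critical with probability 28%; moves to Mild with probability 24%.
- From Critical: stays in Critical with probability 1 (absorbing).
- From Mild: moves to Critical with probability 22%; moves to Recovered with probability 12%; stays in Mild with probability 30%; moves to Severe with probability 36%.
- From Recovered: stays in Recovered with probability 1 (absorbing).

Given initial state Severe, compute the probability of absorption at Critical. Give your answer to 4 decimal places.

Let h(s) be the probability of absorption at Critical starting from transient state s. Then h(Critical) = 1 and h(Recovered) = 0. By first-step analysis:
h(Severe) = 0.3·h(Severe) + 0.28·1 + 0.24·h(Mild) + 0.18·0
h(Mild) = 0.36·h(Severe) + 0.22·1 + 0.3·h(Mild) + 0.12·0
Solving: h(Severe) = 0.6165, h(Mild) = 0.6313.
Starting from Severe, the probability is 0.6165.

0.6165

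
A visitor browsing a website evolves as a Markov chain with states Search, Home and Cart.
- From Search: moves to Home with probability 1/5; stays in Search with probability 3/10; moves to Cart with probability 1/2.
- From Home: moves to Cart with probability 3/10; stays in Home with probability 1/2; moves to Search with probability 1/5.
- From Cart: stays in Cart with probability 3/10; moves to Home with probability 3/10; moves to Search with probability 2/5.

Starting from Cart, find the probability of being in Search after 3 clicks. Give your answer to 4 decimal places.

Propagate the distribution vector 3 clicks from Cart.
After 0 clicks: (0.0000, 0.0000, 1.0000)
After 1 click: (0.4000, 0.3000, 0.3000)
After 2 clicks: (0.3000, 0.3200, 0.3800)
After 3 clicks: (0.3060, 0.3340, 0.3600)
P(in Search after 3 clicks) = 0.3060

0.3060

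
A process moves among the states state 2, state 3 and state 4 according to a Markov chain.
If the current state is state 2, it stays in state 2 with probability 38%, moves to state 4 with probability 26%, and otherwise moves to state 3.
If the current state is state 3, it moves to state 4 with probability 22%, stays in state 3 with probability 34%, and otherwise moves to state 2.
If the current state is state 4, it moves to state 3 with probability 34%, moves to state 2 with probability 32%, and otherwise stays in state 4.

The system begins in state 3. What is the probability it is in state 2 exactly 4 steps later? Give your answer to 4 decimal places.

Propagate the distribution vector 4 steps from state 3.
After 0 steps: (0.0000, 1.0000, 0.0000)
After 1 step: (0.4400, 0.3400, 0.2200)
After 2 steps: (0.3872, 0.3488, 0.2640)
After 3 steps: (0.3851, 0.3477, 0.2672)
After 4 steps: (0.3848, 0.3477, 0.2675)
P(in state 2 after 4 steps) = 0.3848

0.3848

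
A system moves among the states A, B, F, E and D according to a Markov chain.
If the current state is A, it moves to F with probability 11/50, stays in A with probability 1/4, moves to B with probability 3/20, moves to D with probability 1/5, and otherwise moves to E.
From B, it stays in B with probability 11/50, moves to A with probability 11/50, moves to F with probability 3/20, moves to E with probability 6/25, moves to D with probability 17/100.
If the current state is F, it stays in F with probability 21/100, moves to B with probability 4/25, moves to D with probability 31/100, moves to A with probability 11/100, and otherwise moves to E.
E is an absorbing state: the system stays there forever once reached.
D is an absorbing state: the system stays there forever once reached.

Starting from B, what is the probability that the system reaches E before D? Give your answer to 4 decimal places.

Let h(s) be the probability of absorption at E starting from transient state s. Then h(E) = 1 and h(D) = 0. By first-step analysis:
h(A) = 0.25·h(A) + 0.15·h(B) + 0.22·h(F) + 0.18·1 + 0.2·0
h(B) = 0.22·h(A) + 0.22·h(B) + 0.15·h(F) + 0.24·1 + 0.17·0
h(F) = 0.11·h(A) + 0.16·h(B) + 0.21·h(F) + 0.21·1 + 0.31·0
Solving: h(A) = 0.4737, h(B) = 0.5256, h(F) = 0.4382.
Starting from B, the probability is 0.5256.

0.5256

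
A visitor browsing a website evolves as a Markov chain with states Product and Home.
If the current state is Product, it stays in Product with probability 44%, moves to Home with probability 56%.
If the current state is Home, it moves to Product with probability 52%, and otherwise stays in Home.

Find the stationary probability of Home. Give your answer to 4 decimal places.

0.5185

Let the stationary distribution be π with π = πP and π_1 + π_2 = 1.
π_1 = 0.44·π_1 + 0.52·π_2
Solving with the normalization constraint gives π = (0.4815, 0.5185).
So the stationary probability of Home is 0.5185.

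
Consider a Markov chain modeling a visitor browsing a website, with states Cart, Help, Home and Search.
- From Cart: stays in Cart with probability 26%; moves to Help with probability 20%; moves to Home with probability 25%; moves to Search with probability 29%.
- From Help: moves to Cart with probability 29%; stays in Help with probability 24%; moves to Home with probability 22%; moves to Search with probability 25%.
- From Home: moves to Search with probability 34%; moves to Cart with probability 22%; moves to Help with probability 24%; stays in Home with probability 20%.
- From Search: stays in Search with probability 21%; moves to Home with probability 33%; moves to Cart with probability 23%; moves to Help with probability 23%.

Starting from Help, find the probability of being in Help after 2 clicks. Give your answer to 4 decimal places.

0.2259

Propagate the distribution vector 2 clicks from Help.
After 0 clicks: (0.0000, 1.0000, 0.0000, 0.0000)
After 1 click: (0.2900, 0.2400, 0.2200, 0.2500)
After 2 clicks: (0.2509, 0.2259, 0.2518, 0.2714)
P(in Help after 2 clicks) = 0.2259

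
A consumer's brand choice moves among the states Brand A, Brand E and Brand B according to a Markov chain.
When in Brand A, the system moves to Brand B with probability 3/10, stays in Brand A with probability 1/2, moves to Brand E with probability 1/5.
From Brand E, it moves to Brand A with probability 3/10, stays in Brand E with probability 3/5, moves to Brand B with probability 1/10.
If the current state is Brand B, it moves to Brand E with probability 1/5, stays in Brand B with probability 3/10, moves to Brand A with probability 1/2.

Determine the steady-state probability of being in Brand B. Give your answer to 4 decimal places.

Let the stationary distribution be π with π = πP and π_1 + π_2 + π_3 = 1.
π_1 = 0.5·π_1 + 0.3·π_2 + 0.5·π_3
π_2 = 0.2·π_1 + 0.6·π_2 + 0.2·π_3
Solving with the normalization constraint gives π = (0.4333, 0.3333, 0.2333).
So the stationary probability of Brand B is 0.2333.

0.2333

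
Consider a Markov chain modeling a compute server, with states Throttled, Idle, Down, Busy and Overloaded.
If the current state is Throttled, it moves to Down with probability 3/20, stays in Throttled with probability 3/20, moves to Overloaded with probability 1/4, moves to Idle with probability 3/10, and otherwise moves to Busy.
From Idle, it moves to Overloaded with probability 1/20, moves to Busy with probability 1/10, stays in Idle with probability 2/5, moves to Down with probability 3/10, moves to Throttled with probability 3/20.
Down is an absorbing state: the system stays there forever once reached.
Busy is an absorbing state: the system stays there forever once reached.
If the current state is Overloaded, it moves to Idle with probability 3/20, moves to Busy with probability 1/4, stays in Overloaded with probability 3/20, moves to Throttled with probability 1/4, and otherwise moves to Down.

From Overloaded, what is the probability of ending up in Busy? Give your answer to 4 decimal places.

0.4748

Let h(s) be the probability of absorption at Busy starting from transient state s. Then h(Busy) = 1 and h(Down) = 0. By first-step analysis:
h(Throttled) = 0.15·h(Throttled) + 0.3·h(Idle) + 0.15·0 + 0.15·1 + 0.25·h(Overloaded)
h(Idle) = 0.15·h(Throttled) + 0.4·h(Idle) + 0.3·0 + 0.1·1 + 0.05·h(Overloaded)
h(Overloaded) = 0.25·h(Throttled) + 0.15·h(Idle) + 0.2·0 + 0.25·1 + 0.15·h(Overloaded)
Solving: h(Throttled) = 0.4265, h(Idle) = 0.3129, h(Overloaded) = 0.4748.
Starting from Overloaded, the probability is 0.4748.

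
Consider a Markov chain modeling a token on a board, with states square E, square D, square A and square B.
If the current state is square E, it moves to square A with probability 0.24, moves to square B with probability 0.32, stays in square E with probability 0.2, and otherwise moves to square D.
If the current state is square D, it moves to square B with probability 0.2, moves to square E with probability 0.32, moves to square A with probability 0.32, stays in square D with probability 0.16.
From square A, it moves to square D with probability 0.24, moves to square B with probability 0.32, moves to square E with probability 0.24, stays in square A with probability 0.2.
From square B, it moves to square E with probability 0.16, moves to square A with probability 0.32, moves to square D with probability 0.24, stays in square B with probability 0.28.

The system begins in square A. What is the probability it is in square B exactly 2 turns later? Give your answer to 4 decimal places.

0.2784

Propagate the distribution vector 2 turns from square A.
After 0 turns: (0.0000, 0.0000, 1.0000, 0.0000)
After 1 turn: (0.2400, 0.2400, 0.2000, 0.3200)
After 2 turns: (0.2240, 0.2208, 0.2768, 0.2784)
P(in square B after 2 turns) = 0.2784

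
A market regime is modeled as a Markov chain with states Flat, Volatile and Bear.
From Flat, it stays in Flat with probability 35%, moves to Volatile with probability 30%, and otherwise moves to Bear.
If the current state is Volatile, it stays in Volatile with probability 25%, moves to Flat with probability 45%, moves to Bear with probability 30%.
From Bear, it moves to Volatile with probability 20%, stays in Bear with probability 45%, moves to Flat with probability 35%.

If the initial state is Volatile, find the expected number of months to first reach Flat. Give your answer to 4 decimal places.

Let t(s) be the expected number of months to first reach Flat from state s, with t(Flat) = 0. Conditioning on the first month:
t(Volatile) = 1 + 0.25·t(Volatile) + 0.3·t(Bear)
t(Bear) = 1 + 0.2·t(Volatile) + 0.45·t(Bear)
Solving: t(Volatile) = 2.4113, t(Bear) = 2.6950.
Expected months from Volatile to Flat: 2.4113.

2.4113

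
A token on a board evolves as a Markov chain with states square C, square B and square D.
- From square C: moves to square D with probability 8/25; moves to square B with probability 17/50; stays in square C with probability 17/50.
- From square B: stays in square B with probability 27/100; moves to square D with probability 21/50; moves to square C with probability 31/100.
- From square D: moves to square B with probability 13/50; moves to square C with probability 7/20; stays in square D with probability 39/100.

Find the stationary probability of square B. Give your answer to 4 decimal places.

Let the stationary distribution be π with π = πP and π_1 + π_2 + π_3 = 1.
π_1 = 0.34·π_1 + 0.31·π_2 + 0.35·π_3
π_2 = 0.34·π_1 + 0.27·π_2 + 0.26·π_3
Solving with the normalization constraint gives π = (0.3351, 0.2897, 0.3752).
So the stationary probability of square B is 0.2897.

0.2897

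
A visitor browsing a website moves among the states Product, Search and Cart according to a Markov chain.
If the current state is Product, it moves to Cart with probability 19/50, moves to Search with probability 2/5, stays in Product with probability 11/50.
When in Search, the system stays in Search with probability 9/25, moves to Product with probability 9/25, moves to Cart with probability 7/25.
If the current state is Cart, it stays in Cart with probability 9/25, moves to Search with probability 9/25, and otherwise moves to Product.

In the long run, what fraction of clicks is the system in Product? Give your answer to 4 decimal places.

0.2922

Let the stationary distribution be π with π = πP and π_1 + π_2 + π_3 = 1.
π_1 = 0.22·π_1 + 0.36·π_2 + 0.28·π_3
π_2 = 0.4·π_1 + 0.36·π_2 + 0.36·π_3
Solving with the normalization constraint gives π = (0.2922, 0.3717, 0.3361).
So the stationary probability of Product is 0.2922.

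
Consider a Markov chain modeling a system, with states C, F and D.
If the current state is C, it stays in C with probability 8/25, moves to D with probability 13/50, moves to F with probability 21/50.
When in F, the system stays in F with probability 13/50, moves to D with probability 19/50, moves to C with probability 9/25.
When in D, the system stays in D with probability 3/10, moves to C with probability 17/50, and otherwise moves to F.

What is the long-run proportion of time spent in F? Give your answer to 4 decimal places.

Let the stationary distribution be π with π = πP and π_1 + π_2 + π_3 = 1.
π_1 = 0.32·π_1 + 0.36·π_2 + 0.34·π_3
π_2 = 0.42·π_1 + 0.26·π_2 + 0.36·π_3
Solving with the normalization constraint gives π = (0.3401, 0.3458, 0.3141).
So the stationary probability of F is 0.3458.

0.3458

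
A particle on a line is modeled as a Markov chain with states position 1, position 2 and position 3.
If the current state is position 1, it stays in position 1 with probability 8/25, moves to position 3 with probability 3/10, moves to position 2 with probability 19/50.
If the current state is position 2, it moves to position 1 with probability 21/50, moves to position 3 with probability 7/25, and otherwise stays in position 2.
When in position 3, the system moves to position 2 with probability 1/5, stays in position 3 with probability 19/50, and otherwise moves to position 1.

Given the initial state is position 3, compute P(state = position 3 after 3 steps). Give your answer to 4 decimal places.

0.3202

Propagate the distribution vector 3 steps from position 3.
After 0 steps: (0.0000, 0.0000, 1.0000)
After 1 step: (0.4200, 0.2000, 0.3800)
After 2 steps: (0.3780, 0.2956, 0.3264)
After 3 steps: (0.3822, 0.2976, 0.3202)
P(in position 3 after 3 steps) = 0.3202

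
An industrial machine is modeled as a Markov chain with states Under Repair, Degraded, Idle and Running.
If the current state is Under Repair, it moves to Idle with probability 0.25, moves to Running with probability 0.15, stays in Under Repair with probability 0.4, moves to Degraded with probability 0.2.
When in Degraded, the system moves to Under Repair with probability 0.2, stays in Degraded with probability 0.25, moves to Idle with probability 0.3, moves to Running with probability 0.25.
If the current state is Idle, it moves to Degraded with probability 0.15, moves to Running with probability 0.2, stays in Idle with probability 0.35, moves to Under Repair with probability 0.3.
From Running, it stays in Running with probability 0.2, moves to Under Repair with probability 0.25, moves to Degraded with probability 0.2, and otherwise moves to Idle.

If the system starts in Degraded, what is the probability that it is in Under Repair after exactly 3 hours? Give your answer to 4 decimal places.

0.2984

Propagate the distribution vector 3 hours from Degraded.
After 0 hours: (0.0000, 1.0000, 0.0000, 0.0000)
After 1 hour: (0.2000, 0.2500, 0.3000, 0.2500)
After 2 hours: (0.2825, 0.1975, 0.3175, 0.2025)
After 3 hours: (0.2984, 0.1940, 0.3119, 0.1958)
P(in Under Repair after 3 hours) = 0.2984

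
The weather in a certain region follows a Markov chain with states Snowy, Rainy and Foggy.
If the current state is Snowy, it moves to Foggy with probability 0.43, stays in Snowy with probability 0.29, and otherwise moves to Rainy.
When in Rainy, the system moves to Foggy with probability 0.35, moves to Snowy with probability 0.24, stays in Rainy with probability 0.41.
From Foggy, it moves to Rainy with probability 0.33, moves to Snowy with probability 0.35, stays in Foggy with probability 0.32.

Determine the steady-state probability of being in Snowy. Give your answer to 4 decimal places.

Let the stationary distribution be π with π = πP and π_1 + π_2 + π_3 = 1.
π_1 = 0.29·π_1 + 0.24·π_2 + 0.35·π_3
π_2 = 0.28·π_1 + 0.41·π_2 + 0.33·π_3
Solving with the normalization constraint gives π = (0.2946, 0.3427, 0.3627).
So the stationary probability of Snowy is 0.2946.

0.2946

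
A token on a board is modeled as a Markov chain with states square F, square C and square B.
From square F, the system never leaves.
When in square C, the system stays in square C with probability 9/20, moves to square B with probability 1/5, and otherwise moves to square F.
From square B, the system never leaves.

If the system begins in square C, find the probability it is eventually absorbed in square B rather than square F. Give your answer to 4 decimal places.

0.3636

Let h(s) be the probability of absorption at square B starting from transient state s. Then h(square B) = 1 and h(square F) = 0. By first-step analysis:
h(square C) = 0.35·0 + 0.45·h(square C) + 0.2·1
Solving: h(square C) = 0.3636.
Starting from square C, the probability is 0.3636.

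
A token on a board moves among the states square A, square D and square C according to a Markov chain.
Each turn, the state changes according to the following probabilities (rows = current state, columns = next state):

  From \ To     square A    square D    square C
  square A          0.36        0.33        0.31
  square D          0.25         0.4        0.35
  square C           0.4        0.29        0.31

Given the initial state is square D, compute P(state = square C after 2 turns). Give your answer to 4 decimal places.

Sum over the intermediate state after 1 turn:
P = P(square D→square A)·P(square A→square C) + P(square D→square D)·P(square D→square C) + P(square D→square C)·P(square C→square C)
  = 0.25×0.31 + 0.4×0.35 + 0.35×0.31
  = 0.0775 + 0.1400 + 0.1085 = 0.3260

0.3260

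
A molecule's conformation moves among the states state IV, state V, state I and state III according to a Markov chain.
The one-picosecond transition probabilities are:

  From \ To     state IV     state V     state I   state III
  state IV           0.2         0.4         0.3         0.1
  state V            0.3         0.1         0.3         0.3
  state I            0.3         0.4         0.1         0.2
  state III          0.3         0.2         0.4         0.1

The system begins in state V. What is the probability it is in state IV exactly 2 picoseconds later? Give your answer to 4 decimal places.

0.2700

Propagate the distribution vector 2 picoseconds from state V.
After 0 picoseconds: (0.0000, 1.0000, 0.0000, 0.0000)
After 1 picosecond: (0.3000, 0.1000, 0.3000, 0.3000)
After 2 picoseconds: (0.2700, 0.3100, 0.2700, 0.1500)
P(in state IV after 2 picoseconds) = 0.2700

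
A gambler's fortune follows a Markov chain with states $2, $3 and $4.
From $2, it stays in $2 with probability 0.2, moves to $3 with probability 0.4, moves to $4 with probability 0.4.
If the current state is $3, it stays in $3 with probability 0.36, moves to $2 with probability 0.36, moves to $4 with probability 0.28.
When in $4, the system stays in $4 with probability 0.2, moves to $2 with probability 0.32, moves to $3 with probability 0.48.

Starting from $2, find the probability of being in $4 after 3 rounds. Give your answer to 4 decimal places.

Propagate the distribution vector 3 rounds from $2.
After 0 rounds: (1.0000, 0.0000, 0.0000)
After 1 round: (0.2000, 0.4000, 0.4000)
After 2 rounds: (0.3120, 0.4160, 0.2720)
After 3 rounds: (0.2992, 0.4051, 0.2957)
P(in $4 after 3 rounds) = 0.2957

0.2957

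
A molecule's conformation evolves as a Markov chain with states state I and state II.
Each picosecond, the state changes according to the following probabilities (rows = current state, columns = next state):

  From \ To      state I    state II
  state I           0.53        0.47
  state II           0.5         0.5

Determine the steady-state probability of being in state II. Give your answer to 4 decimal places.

Let the stationary distribution be π with π = πP and π_1 + π_2 = 1.
π_1 = 0.53·π_1 + 0.5·π_2
Solving with the normalization constraint gives π = (0.5155, 0.4845).
So the stationary probability of state II is 0.4845.

0.4845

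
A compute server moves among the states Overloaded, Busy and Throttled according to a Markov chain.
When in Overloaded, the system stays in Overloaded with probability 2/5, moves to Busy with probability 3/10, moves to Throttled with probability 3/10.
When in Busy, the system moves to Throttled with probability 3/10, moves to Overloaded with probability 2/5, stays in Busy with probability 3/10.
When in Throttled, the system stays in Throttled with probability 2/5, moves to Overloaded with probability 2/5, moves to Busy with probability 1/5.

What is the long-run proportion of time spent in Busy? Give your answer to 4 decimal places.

Let the stationary distribution be π with π = πP and π_1 + π_2 + π_3 = 1.
π_1 = 0.4·π_1 + 0.4·π_2 + 0.4·π_3
π_2 = 0.3·π_1 + 0.3·π_2 + 0.2·π_3
Solving with the normalization constraint gives π = (0.4000, 0.2667, 0.3333).
So the stationary probability of Busy is 0.2667.

0.2667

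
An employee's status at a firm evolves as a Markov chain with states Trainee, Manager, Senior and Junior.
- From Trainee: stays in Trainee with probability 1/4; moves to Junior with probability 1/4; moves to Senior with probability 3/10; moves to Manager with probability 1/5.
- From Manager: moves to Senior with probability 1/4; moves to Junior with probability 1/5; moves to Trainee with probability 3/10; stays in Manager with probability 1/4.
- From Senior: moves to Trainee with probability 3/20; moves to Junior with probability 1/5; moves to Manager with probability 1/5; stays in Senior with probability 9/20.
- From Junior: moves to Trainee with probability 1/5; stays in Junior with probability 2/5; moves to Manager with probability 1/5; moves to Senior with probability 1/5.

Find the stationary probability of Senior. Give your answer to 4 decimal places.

Let the stationary distribution be π with π = πP and π_1 + π_2 + π_3 + π_4 = 1.
π_1 = 0.25·π_1 + 0.3·π_2 + 0.15·π_3 + 0.2·π_4
π_2 = 0.2·π_1 + 0.25·π_2 + 0.2·π_3 + 0.2·π_4
π_3 = 0.3·π_1 + 0.25·π_2 + 0.45·π_3 + 0.2·π_4
Solving with the normalization constraint gives π = (0.2164, 0.2105, 0.3096, 0.2635).
So the stationary probability of Senior is 0.3096.

0.3096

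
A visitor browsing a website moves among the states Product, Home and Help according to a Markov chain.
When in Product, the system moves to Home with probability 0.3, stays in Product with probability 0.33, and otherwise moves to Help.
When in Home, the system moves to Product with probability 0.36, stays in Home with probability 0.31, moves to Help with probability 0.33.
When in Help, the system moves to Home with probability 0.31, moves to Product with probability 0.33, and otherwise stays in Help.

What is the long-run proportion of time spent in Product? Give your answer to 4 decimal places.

Let the stationary distribution be π with π = πP and π_1 + π_2 + π_3 = 1.
π_1 = 0.33·π_1 + 0.36·π_2 + 0.33·π_3
π_2 = 0.3·π_1 + 0.31·π_2 + 0.31·π_3
Solving with the normalization constraint gives π = (0.3392, 0.3066, 0.3542).
So the stationary probability of Product is 0.3392.

0.3392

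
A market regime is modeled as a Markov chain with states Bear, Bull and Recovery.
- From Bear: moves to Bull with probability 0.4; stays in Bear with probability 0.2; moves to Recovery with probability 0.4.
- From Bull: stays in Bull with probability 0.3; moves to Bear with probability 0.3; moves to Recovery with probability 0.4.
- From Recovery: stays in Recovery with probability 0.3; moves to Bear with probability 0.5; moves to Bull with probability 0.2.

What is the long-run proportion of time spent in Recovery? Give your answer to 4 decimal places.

0.3636

Let the stationary distribution be π with π = πP and π_1 + π_2 + π_3 = 1.
π_1 = 0.2·π_1 + 0.3·π_2 + 0.5·π_3
π_2 = 0.4·π_1 + 0.3·π_2 + 0.2·π_3
Solving with the normalization constraint gives π = (0.3388, 0.2975, 0.3636).
So the stationary probability of Recovery is 0.3636.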